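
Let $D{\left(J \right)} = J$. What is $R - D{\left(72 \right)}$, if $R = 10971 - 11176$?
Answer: $-277$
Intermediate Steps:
$R = -205$
$R - D{\left(72 \right)} = -205 - 72 = -277$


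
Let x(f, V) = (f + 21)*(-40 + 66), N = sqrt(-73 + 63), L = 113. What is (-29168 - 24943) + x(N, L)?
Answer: -53565 + 26*I*sqrt(10) ≈ -53565.0 + 82.219*I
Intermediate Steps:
N = I*sqrt(10) (N = sqrt(-10) = I*sqrt(10) ≈ 3.1623*I)
x(f, V) = 546 + 26*f (x(f, V) = (21 + f)*26 = 546 + 26*f)
(-29168 - 24943) + x(N, L) = (-29168 - 24943) + (546 + 26*(I*sqrt(10))) = -54111 + (546 + 26*I*sqrt(10)) = -53565 + 26*I*sqrt(10)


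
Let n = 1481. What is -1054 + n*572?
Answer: 846078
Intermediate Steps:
-1054 + n*572 = -1054 + 1481*572 = -1054 + 847132 = 846078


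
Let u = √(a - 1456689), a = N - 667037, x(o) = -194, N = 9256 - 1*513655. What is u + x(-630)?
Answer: -194 + 725*I*√5 ≈ -194.0 + 1621.1*I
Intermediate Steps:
N = -504399 (N = 9256 - 513655 = -504399)
a = -1171436 (a = -504399 - 667037 = -1171436)
u = 725*I*√5 (u = √(-1171436 - 1456689) = √(-2628125) = 725*I*√5 ≈ 1621.1*I)
u + x(-630) = 725*I*√5 - 194 = -194 + 725*I*√5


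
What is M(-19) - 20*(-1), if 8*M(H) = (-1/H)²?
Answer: 57761/2888 ≈ 20.000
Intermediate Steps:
M(H) = 1/(8*H²) (M(H) = (-1/H)²/8 = 1/(8*H²))
M(-19) - 20*(-1) = (⅛)/(-19)² - 20*(-1) = (⅛)*(1/361) + 20 = 1/2888 + 20 = 57761/2888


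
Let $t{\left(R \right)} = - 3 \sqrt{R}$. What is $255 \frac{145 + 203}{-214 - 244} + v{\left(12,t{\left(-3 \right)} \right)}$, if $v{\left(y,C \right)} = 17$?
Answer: $- \frac{40477}{229} \approx -176.76$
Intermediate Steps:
$255 \frac{145 + 203}{-214 - 244} + v{\left(12,t{\left(-3 \right)} \right)} = 255 \frac{145 + 203}{-214 - 244} + 17 = 255 \frac{348}{-458} + 17 = 255 \cdot 348 \left(- \frac{1}{458}\right) + 17 = 255 \left(- \frac{174}{229}\right) + 17 = - \frac{44370}{229} + 17 = - \frac{40477}{229}$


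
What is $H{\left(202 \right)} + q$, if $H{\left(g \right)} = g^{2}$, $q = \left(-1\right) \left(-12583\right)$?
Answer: $53387$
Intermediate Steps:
$q = 12583$
$H{\left(202 \right)} + q = 202^{2} + 12583 = 40804 + 12583 = 53387$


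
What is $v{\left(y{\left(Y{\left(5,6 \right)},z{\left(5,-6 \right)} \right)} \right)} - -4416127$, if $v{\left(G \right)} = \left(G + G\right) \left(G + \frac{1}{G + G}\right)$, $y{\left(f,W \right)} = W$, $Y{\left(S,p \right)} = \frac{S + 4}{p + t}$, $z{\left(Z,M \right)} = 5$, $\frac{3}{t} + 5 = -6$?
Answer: $4416178$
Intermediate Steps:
$t = - \frac{3}{11}$ ($t = \frac{3}{-5 - 6} = \frac{3}{-11} = 3 \left(- \frac{1}{11}\right) = - \frac{3}{11} \approx -0.27273$)
$Y{\left(S,p \right)} = \frac{4 + S}{- \frac{3}{11} + p}$ ($Y{\left(S,p \right)} = \frac{S + 4}{p - \frac{3}{11}} = \frac{4 + S}{- \frac{3}{11} + p}$)
$v{\left(G \right)} = 2 G \left(G + \frac{1}{2 G}\right)$
$v{\left(y{\left(Y{\left(5,6 \right)},z{\left(5,-6 \right)} \right)} \right)} - -4416127 = \left(1 + 2 \cdot 5^{2}\right) - -4416127 = \left(1 + 2 \cdot 25\right) + 4416127 = \left(1 + 50\right) + 4416127 = 51 + 4416127 = 4416178$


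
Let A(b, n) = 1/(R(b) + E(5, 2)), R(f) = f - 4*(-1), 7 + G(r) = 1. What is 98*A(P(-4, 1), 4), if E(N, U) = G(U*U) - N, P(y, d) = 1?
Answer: -49/3 ≈ -16.333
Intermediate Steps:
G(r) = -6 (G(r) = -7 + 1 = -6)
E(N, U) = -6 - N
R(f) = 4 + f (R(f) = f + 4 = 4 + f)
A(b, n) = 1/(-7 + b) (A(b, n) = 1/((4 + b) + (-6 - 1*5)) = 1/((4 + b) + (-6 - 5)) = 1/((4 + b) - 11) = 1/(-7 + b))
98*A(P(-4, 1), 4) = 98/(-7 + 1) = 98/(-6) = 98*(-⅙) = -49/3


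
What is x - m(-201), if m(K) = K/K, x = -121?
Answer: -122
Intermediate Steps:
m(K) = 1
x - m(-201) = -121 - 1*1 = -121 - 1 = -122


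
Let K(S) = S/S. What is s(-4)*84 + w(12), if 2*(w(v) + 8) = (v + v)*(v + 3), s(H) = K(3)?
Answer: 256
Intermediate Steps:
K(S) = 1
s(H) = 1
w(v) = -8 + v*(3 + v) (w(v) = -8 + ((v + v)*(v + 3))/2 = -8 + ((2*v)*(3 + v))/2 = -8 + (2*v*(3 + v))/2 = -8 + v*(3 + v))
s(-4)*84 + w(12) = 1*84 + (-8 + 12² + 3*12) = 84 + (-8 + 144 + 36) = 84 + 172 = 256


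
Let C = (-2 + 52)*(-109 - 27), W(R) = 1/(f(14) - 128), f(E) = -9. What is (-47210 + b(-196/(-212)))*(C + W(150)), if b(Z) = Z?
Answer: 2330941161681/7261 ≈ 3.2102e+8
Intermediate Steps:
W(R) = -1/137 (W(R) = 1/(-9 - 128) = 1/(-137) = -1/137)
C = -6800 (C = 50*(-136) = -6800)
(-47210 + b(-196/(-212)))*(C + W(150)) = (-47210 - 196/(-212))*(-6800 - 1/137) = (-47210 - 196*(-1/212))*(-931601/137) = (-47210 + 49/53)*(-931601/137) = -2502081/53*(-931601/137) = 2330941161681/7261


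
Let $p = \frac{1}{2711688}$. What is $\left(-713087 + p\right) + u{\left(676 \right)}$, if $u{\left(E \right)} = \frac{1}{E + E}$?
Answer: $- \frac{163395069272767}{229137636} \approx -7.1309 \cdot 10^{5}$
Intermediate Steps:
$u{\left(E \right)} = \frac{1}{2 E}$
$p = \frac{1}{2711688} \approx 3.6877 \cdot 10^{-7}$
$\left(-713087 + p\right) + u{\left(676 \right)} = \left(-713087 + \frac{1}{2711688}\right) + \frac{1}{2 \cdot 676} = - \frac{1933669460855}{2711688} + \frac{1}{2} \cdot \frac{1}{676} = - \frac{1933669460855}{2711688} + \frac{1}{1352} = - \frac{163395069272767}{229137636}$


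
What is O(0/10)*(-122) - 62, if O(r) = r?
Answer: -62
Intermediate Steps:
O(0/10)*(-122) - 62 = (0/10)*(-122) - 62 = (0*(⅒))*(-122) - 62 = 0*(-122) - 62 = 0 - 62 = -62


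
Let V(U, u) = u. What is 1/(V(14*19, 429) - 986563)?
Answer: -1/986134 ≈ -1.0141e-6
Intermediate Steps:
1/(V(14*19, 429) - 986563) = 1/(429 - 986563) = 1/(-986134) = -1/986134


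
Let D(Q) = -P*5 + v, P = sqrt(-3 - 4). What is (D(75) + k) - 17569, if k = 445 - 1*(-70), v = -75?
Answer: -17129 - 5*I*sqrt(7) ≈ -17129.0 - 13.229*I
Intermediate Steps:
P = I*sqrt(7) (P = sqrt(-7) = I*sqrt(7) ≈ 2.6458*I)
k = 515 (k = 445 + 70 = 515)
D(Q) = -75 - 5*I*sqrt(7) (D(Q) = -I*sqrt(7)*5 - 75 = -5*I*sqrt(7) - 75 = -75 - 5*I*sqrt(7))
(D(75) + k) - 17569 = ((-75 - 5*I*sqrt(7)) + 515) - 17569 = (440 - 5*I*sqrt(7)) - 17569 = -17129 - 5*I*sqrt(7)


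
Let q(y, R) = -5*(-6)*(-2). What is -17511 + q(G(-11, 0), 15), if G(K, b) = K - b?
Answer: -17571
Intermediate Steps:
q(y, R) = -60 (q(y, R) = 30*(-2) = -60)
-17511 + q(G(-11, 0), 15) = -17511 - 60 = -17571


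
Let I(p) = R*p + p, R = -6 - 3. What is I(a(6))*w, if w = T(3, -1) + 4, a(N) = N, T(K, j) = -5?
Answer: 48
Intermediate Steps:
R = -9
I(p) = -8*p (I(p) = -9*p + p = -8*p)
w = -1 (w = -5 + 4 = -1)
I(a(6))*w = -8*6*(-1) = -48*(-1) = 48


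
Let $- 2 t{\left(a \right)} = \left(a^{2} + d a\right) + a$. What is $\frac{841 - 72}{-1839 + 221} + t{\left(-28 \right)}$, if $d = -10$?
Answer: $- \frac{838893}{1618} \approx -518.48$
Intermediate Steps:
$t{\left(a \right)} = - \frac{a^{2}}{2} + \frac{9 a}{2}$ ($t{\left(a \right)} = - \frac{\left(a^{2} - 10 a\right) + a}{2} = - \frac{a^{2} - 9 a}{2} = - \frac{a^{2}}{2} + \frac{9 a}{2}$)
$\frac{841 - 72}{-1839 + 221} + t{\left(-28 \right)} = \frac{841 - 72}{-1839 + 221} + \frac{1}{2} \left(-28\right) \left(9 - -28\right) = \frac{769}{-1618} + \frac{1}{2} \left(-28\right) \left(9 + 28\right) = 769 \left(- \frac{1}{1618}\right) + \frac{1}{2} \left(-28\right) 37 = - \frac{769}{1618} - 518 = - \frac{838893}{1618}$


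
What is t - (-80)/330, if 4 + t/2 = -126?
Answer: -8572/33 ≈ -259.76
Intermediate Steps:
t = -260 (t = -8 + 2*(-126) = -8 - 252 = -260)
t - (-80)/330 = -260 - (-80)/330 = -260 - 1*(-8/33) = -260 + 8/33 = -8572/33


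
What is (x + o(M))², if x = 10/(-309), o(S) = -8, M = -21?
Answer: 6160324/95481 ≈ 64.519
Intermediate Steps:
x = -10/309 (x = 10*(-1/309) = -10/309 ≈ -0.032362)
(x + o(M))² = (-10/309 - 8)² = (-2482/309)² = 6160324/95481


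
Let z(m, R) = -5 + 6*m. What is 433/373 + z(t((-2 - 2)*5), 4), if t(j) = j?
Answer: -46192/373 ≈ -123.84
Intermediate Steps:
433/373 + z(t((-2 - 2)*5), 4) = 433/373 + (-5 + 6*((-2 - 2)*5)) = 433*(1/373) + (-5 + 6*(-4*5)) = 433/373 + (-5 + 6*(-20)) = 433/373 + (-5 - 120) = 433/373 - 125 = -46192/373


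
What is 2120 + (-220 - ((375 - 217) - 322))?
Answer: 2064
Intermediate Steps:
2120 + (-220 - ((375 - 217) - 322)) = 2120 + (-220 - (158 - 322)) = 2120 + (-220 - 1*(-164)) = 2120 + (-220 + 164) = 2120 - 56 = 2064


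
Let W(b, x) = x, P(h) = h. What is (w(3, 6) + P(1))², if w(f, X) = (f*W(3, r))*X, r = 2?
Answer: 1369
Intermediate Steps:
w(f, X) = 2*X*f (w(f, X) = (f*2)*X = (2*f)*X = 2*X*f)
(w(3, 6) + P(1))² = (2*6*3 + 1)² = (36 + 1)² = 37² = 1369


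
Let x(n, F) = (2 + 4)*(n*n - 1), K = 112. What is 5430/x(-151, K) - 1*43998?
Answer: -200630699/4560 ≈ -43998.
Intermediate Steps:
x(n, F) = -6 + 6*n**2 (x(n, F) = 6*(n**2 - 1) = 6*(-1 + n**2) = -6 + 6*n**2)
5430/x(-151, K) - 1*43998 = 5430/(-6 + 6*(-151)**2) - 1*43998 = 5430/(-6 + 6*22801) - 43998 = 5430/(-6 + 136806) - 43998 = 5430/136800 - 43998 = 5430*(1/136800) - 43998 = 181/4560 - 43998 = -200630699/4560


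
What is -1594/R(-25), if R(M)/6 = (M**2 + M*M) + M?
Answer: -797/3675 ≈ -0.21687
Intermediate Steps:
R(M) = 6*M + 12*M**2 (R(M) = 6*((M**2 + M*M) + M) = 6*((M**2 + M**2) + M) = 6*(2*M**2 + M) = 6*(M + 2*M**2) = 6*M + 12*M**2)
-1594/R(-25) = -1594*(-1/(150*(1 + 2*(-25)))) = -1594*(-1/(150*(1 - 50))) = -1594/(6*(-25)*(-49)) = -1594/7350 = -1594*1/7350 = -797/3675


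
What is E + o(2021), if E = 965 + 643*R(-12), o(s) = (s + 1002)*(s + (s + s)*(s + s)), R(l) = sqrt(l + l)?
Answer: 49395171020 + 1286*I*sqrt(6) ≈ 4.9395e+10 + 3150.0*I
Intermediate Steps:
R(l) = sqrt(2)*sqrt(l) (R(l) = sqrt(2*l) = sqrt(2)*sqrt(l))
o(s) = (1002 + s)*(s + 4*s**2) (o(s) = (1002 + s)*(s + (2*s)*(2*s)) = (1002 + s)*(s + 4*s**2))
E = 965 + 1286*I*sqrt(6) (E = 965 + 643*(sqrt(2)*sqrt(-12)) = 965 + 643*(sqrt(2)*(2*I*sqrt(3))) = 965 + 643*(2*I*sqrt(6)) = 965 + 1286*I*sqrt(6) ≈ 965.0 + 3150.0*I)
E + o(2021) = (965 + 1286*I*sqrt(6)) + 2021*(1002 + 4*2021**2 + 4009*2021) = (965 + 1286*I*sqrt(6)) + 2021*(1002 + 4*4084441 + 8102189) = (965 + 1286*I*sqrt(6)) + 2021*(1002 + 16337764 + 8102189) = (965 + 1286*I*sqrt(6)) + 2021*24440955 = (965 + 1286*I*sqrt(6)) + 49395170055 = 49395171020 + 1286*I*sqrt(6)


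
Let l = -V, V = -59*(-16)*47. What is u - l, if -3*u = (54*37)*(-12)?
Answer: 52360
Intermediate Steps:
V = 44368 (V = 944*47 = 44368)
l = -44368 (l = -1*44368 = -44368)
u = 7992 (u = -54*37*(-12)/3 = -666*(-12) = -⅓*(-23976) = 7992)
u - l = 7992 - 1*(-44368) = 7992 + 44368 = 52360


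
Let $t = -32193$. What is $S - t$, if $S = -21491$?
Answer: $10702$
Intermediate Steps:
$S - t = -21491 - -32193 = -21491 + 32193 = 10702$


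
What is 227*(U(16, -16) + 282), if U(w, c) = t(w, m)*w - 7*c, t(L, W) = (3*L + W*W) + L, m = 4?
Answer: 379998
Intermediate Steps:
t(L, W) = W² + 4*L (t(L, W) = (3*L + W²) + L = (W² + 3*L) + L = W² + 4*L)
U(w, c) = -7*c + w*(16 + 4*w) (U(w, c) = (4² + 4*w)*w - 7*c = (16 + 4*w)*w - 7*c = w*(16 + 4*w) - 7*c = -7*c + w*(16 + 4*w))
227*(U(16, -16) + 282) = 227*((-7*(-16) + 4*16*(4 + 16)) + 282) = 227*((112 + 4*16*20) + 282) = 227*((112 + 1280) + 282) = 227*(1392 + 282) = 227*1674 = 379998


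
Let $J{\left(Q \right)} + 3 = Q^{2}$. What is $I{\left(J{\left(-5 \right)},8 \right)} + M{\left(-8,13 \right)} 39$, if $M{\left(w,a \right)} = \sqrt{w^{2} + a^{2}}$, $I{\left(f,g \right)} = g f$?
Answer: $176 + 39 \sqrt{233} \approx 771.31$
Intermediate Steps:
$J{\left(Q \right)} = -3 + Q^{2}$
$I{\left(f,g \right)} = f g$
$M{\left(w,a \right)} = \sqrt{a^{2} + w^{2}}$
$I{\left(J{\left(-5 \right)},8 \right)} + M{\left(-8,13 \right)} 39 = \left(-3 + \left(-5\right)^{2}\right) 8 + \sqrt{13^{2} + \left(-8\right)^{2}} \cdot 39 = \left(-3 + 25\right) 8 + \sqrt{169 + 64} \cdot 39 = 22 \cdot 8 + \sqrt{233} \cdot 39 = 176 + 39 \sqrt{233}$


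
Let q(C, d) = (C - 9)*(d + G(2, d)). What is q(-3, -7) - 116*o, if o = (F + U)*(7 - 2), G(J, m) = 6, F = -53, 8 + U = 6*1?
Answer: 31912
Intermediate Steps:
U = -2 (U = -8 + 6*1 = -8 + 6 = -2)
o = -275 (o = (-53 - 2)*(7 - 2) = -55*5 = -275)
q(C, d) = (-9 + C)*(6 + d) (q(C, d) = (C - 9)*(d + 6) = (-9 + C)*(6 + d))
q(-3, -7) - 116*o = (-54 - 9*(-7) + 6*(-3) - 3*(-7)) - 116*(-275) = (-54 + 63 - 18 + 21) + 31900 = 12 + 31900 = 31912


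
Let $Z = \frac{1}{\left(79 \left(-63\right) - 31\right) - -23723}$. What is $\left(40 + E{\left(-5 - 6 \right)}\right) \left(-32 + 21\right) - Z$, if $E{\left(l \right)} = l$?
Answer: $- \frac{5970086}{18715} \approx -319.0$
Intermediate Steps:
$Z = \frac{1}{18715}$ ($Z = \frac{1}{\left(-4977 - 31\right) + 23723} = \frac{1}{-5008 + 23723} = \frac{1}{18715} \approx 5.3433 \cdot 10^{-5}$)
$\left(40 + E{\left(-5 - 6 \right)}\right) \left(-32 + 21\right) - Z = \left(40 - 11\right) \left(-32 + 21\right) - \frac{1}{18715} = \left(40 - 11\right) \left(-11\right) - \frac{1}{18715} = 29 \left(-11\right) - \frac{1}{18715} = -319 - \frac{1}{18715} = - \frac{5970086}{18715}$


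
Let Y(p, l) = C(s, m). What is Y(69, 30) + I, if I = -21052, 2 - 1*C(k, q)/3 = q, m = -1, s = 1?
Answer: -21043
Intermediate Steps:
C(k, q) = 6 - 3*q
Y(p, l) = 9 (Y(p, l) = 6 - 3*(-1) = 6 + 3 = 9)
Y(69, 30) + I = 9 - 21052 = -21043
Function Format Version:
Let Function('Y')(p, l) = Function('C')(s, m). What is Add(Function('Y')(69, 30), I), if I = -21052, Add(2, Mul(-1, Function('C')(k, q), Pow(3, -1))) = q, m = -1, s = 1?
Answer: -21043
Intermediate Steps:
Function('C')(k, q) = Add(6, Mul(-3, q))
Function('Y')(p, l) = 9 (Function('Y')(p, l) = Add(6, Mul(-3, -1)) = Add(6, 3) = 9)
Add(Function('Y')(69, 30), I) = Add(9, -21052) = -21043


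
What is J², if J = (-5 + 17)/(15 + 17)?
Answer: 9/64 ≈ 0.14063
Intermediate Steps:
J = 3/8 (J = 12/32 = 12*(1/32) = 3/8 ≈ 0.37500)
J² = (3/8)² = 9/64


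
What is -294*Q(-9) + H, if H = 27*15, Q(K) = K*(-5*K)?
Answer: 119475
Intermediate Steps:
Q(K) = -5*K²
H = 405
-294*Q(-9) + H = -(-1470)*(-9)² + 405 = -(-1470)*81 + 405 = -294*(-405) + 405 = 119070 + 405 = 119475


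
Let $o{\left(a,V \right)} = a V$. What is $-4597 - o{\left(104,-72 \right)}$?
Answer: $2891$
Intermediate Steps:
$o{\left(a,V \right)} = V a$
$-4597 - o{\left(104,-72 \right)} = -4597 - \left(-72\right) 104 = -4597 - -7488 = -4597 + 7488 = 2891$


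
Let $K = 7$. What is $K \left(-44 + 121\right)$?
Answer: $539$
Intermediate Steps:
$K \left(-44 + 121\right) = 7 \left(-44 + 121\right) = 7 \cdot 77 = 539$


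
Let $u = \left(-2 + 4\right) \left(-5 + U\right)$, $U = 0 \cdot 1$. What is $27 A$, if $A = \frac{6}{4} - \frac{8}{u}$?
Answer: $\frac{621}{10} \approx 62.1$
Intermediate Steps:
$U = 0$
$u = -10$ ($u = \left(-2 + 4\right) \left(-5 + 0\right) = 2 \left(-5\right) = -10$)
$A = \frac{23}{10}$ ($A = \frac{6}{4} - \frac{8}{-10} = 6 \cdot \frac{1}{4} - - \frac{4}{5} = \frac{3}{2} + \frac{4}{5} = \frac{23}{10} \approx 2.3$)
$27 A = 27 \cdot \frac{23}{10} = \frac{621}{10}$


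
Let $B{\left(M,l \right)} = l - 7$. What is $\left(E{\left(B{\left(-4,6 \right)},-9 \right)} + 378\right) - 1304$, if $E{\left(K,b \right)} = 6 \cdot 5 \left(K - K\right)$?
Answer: $-926$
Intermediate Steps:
$B{\left(M,l \right)} = -7 + l$
$E{\left(K,b \right)} = 0$ ($E{\left(K,b \right)} = 30 \cdot 0 = 0$)
$\left(E{\left(B{\left(-4,6 \right)},-9 \right)} + 378\right) - 1304 = \left(0 + 378\right) - 1304 = 378 - 1304 = -926$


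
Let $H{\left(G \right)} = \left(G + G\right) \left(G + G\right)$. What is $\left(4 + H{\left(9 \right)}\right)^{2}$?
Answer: $107584$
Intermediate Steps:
$H{\left(G \right)} = 4 G^{2}$ ($H{\left(G \right)} = 2 G 2 G = 4 G^{2}$)
$\left(4 + H{\left(9 \right)}\right)^{2} = \left(4 + 4 \cdot 9^{2}\right)^{2} = \left(4 + 4 \cdot 81\right)^{2} = \left(4 + 324\right)^{2} = 328^{2} = 107584$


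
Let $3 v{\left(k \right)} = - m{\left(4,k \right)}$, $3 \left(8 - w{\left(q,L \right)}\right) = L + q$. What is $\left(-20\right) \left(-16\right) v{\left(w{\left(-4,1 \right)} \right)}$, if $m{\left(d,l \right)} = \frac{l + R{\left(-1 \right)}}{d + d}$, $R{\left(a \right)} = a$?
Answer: $- \frac{320}{3} \approx -106.67$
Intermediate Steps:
$w{\left(q,L \right)} = 8 - \frac{L}{3} - \frac{q}{3}$ ($w{\left(q,L \right)} = 8 - \frac{L + q}{3} = 8 - \left(\frac{L}{3} + \frac{q}{3}\right) = 8 - \frac{L}{3} - \frac{q}{3}$)
$m{\left(d,l \right)} = \frac{-1 + l}{2 d}$ ($m{\left(d,l \right)} = \frac{l - 1}{d + d} = \frac{-1 + l}{2 d}$)
$v{\left(k \right)} = \frac{1}{24} - \frac{k}{24}$ ($v{\left(k \right)} = \frac{\left(-1\right) \frac{-1 + k}{2 \cdot 4}}{3} = \frac{\left(-1\right) \frac{1}{2} \cdot \frac{1}{4} \left(-1 + k\right)}{3} = \frac{\left(-1\right) \left(- \frac{1}{8} + \frac{k}{8}\right)}{3} = \frac{\frac{1}{8} - \frac{k}{8}}{3} = \frac{1}{24} - \frac{k}{24}$)
$\left(-20\right) \left(-16\right) v{\left(w{\left(-4,1 \right)} \right)} = \left(-20\right) \left(-16\right) \left(\frac{1}{24} - \frac{8 - \frac{1}{3} - - \frac{4}{3}}{24}\right) = 320 \left(\frac{1}{24} - \frac{8 - \frac{1}{3} + \frac{4}{3}}{24}\right) = 320 \left(\frac{1}{24} - \frac{3}{8}\right) = 320 \left(- \frac{1}{3}\right) = - \frac{320}{3}$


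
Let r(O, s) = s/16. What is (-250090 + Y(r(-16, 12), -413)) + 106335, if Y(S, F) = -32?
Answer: -143787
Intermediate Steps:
r(O, s) = s/16 (r(O, s) = s*(1/16) = s/16)
(-250090 + Y(r(-16, 12), -413)) + 106335 = (-250090 - 32) + 106335 = -250122 + 106335 = -143787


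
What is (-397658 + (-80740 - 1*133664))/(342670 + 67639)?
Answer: -612062/410309 ≈ -1.4917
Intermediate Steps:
(-397658 + (-80740 - 1*133664))/(342670 + 67639) = (-397658 + (-80740 - 133664))/410309 = (-397658 - 214404)*(1/410309) = -612062*1/410309 = -612062/410309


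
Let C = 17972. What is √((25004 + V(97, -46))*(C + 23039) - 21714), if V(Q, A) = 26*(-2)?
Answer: √1023284758 ≈ 31989.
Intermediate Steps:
V(Q, A) = -52
√((25004 + V(97, -46))*(C + 23039) - 21714) = √((25004 - 52)*(17972 + 23039) - 21714) = √(24952*41011 - 21714) = √(1023306472 - 21714) = √1023284758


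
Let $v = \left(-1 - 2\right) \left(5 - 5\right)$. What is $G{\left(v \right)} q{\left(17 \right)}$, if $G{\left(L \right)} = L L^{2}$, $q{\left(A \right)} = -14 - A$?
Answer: $0$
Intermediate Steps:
$v = 0$ ($v = \left(-3\right) 0 = 0$)
$G{\left(L \right)} = L^{3}$
$G{\left(v \right)} q{\left(17 \right)} = 0^{3} \left(-14 - 17\right) = 0 \left(-14 - 17\right) = 0 \left(-31\right) = 0$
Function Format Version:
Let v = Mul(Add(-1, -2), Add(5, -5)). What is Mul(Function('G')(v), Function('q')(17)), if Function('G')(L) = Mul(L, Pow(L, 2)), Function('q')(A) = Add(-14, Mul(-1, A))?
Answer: 0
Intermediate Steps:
v = 0 (v = Mul(-3, 0) = 0)
Function('G')(L) = Pow(L, 3)
Mul(Function('G')(v), Function('q')(17)) = Mul(Pow(0, 3), Add(-14, Mul(-1, 17))) = Mul(0, Add(-14, -17)) = Mul(0, -31) = 0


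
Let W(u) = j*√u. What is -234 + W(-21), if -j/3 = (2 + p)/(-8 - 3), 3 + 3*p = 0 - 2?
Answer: -234 + I*√21/11 ≈ -234.0 + 0.4166*I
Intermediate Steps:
p = -5/3 (p = -1 + (0 - 2)/3 = -1 + (⅓)*(-2) = -1 - ⅔ = -5/3 ≈ -1.6667)
j = 1/11 (j = -3*(2 - 5/3)/(-8 - 3) = -1/(-11) = -(-1)/11 = -3*(-1/33) = 1/11 ≈ 0.090909)
W(u) = √u/11
-234 + W(-21) = -234 + √(-21)/11 = -234 + (I*√21)/11 = -234 + I*√21/11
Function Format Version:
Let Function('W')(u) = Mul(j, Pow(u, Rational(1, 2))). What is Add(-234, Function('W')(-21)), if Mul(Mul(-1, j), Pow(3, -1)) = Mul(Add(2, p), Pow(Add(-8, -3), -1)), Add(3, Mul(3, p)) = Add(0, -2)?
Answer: Add(-234, Mul(Rational(1, 11), I, Pow(21, Rational(1, 2)))) ≈ Add(-234.00, Mul(0.41660, I))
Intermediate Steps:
p = Rational(-5, 3) (p = Add(-1, Mul(Rational(1, 3), Add(0, -2))) = Add(-1, Mul(Rational(1, 3), -2)) = Add(-1, Rational(-2, 3)) = Rational(-5, 3) ≈ -1.6667)
j = Rational(1, 11) (j = Mul(-3, Mul(Add(2, Rational(-5, 3)), Pow(Add(-8, -3), -1))) = Mul(-3, Mul(Rational(1, 3), Pow(-11, -1))) = Mul(-3, Mul(Rational(1, 3), Rational(-1, 11))) = Mul(-3, Rational(-1, 33)) = Rational(1, 11) ≈ 0.090909)
Function('W')(u) = Mul(Rational(1, 11), Pow(u, Rational(1, 2)))
Add(-234, Function('W')(-21)) = Add(-234, Mul(Rational(1, 11), Pow(-21, Rational(1, 2)))) = Add(-234, Mul(Rational(1, 11), Mul(I, Pow(21, Rational(1, 2))))) = Add(-234, Mul(Rational(1, 11), I, Pow(21, Rational(1, 2))))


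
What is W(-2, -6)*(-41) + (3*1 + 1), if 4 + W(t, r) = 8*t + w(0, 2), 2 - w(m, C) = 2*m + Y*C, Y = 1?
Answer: 824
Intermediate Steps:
w(m, C) = 2 - C - 2*m (w(m, C) = 2 - (2*m + 1*C) = 2 - (2*m + C) = 2 - (C + 2*m) = 2 + (-C - 2*m) = 2 - C - 2*m)
W(t, r) = -4 + 8*t (W(t, r) = -4 + (8*t + (2 - 1*2 - 2*0)) = -4 + (8*t + (2 - 2 + 0)) = -4 + (8*t + 0) = -4 + 8*t)
W(-2, -6)*(-41) + (3*1 + 1) = (-4 + 8*(-2))*(-41) + (3*1 + 1) = (-4 - 16)*(-41) + (3 + 1) = -20*(-41) + 4 = 820 + 4 = 824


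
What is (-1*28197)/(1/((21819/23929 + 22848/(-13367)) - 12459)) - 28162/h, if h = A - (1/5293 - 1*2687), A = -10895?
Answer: 4882155870507864870773678/13896254186393135 ≈ 3.5133e+8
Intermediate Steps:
h = -43444945/5293 (h = -10895 - (1/5293 - 1*2687) = -10895 - (1/5293 - 2687) = -10895 - 1*(-14222290/5293) = -10895 + 14222290/5293 = -43444945/5293 ≈ -8208.0)
(-1*28197)/(1/((21819/23929 + 22848/(-13367)) - 12459)) - 28162/h = (-1*28197)/(1/((21819/23929 + 22848/(-13367)) - 12459)) - 28162/(-43444945/5293) = -28197/(1/((21819*(1/23929) + 22848*(-1/13367)) - 12459)) - 28162*(-5293/43444945) = -28197/(1/((21819/23929 - 22848/13367) - 12459)) + 149061466/43444945 = -28197/(1/(-255075219/319858943 - 12459)) + 149061466/43444945 = -28197/(1/(-3985377646056/319858943)) + 149061466/43444945 = -28197/(-319858943/3985377646056) + 149061466/43444945 = -28197*(-3985377646056/319858943) + 149061466/43444945 = 112375693485841032/319858943 + 149061466/43444945 = 4882155870507864870773678/13896254186393135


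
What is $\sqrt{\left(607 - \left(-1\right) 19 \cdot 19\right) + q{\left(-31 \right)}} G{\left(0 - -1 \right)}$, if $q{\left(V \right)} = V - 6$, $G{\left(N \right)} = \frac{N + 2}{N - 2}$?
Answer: $- 21 \sqrt{19} \approx -91.537$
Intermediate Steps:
$G{\left(N \right)} = \frac{2 + N}{-2 + N}$
$q{\left(V \right)} = -6 + V$
$\sqrt{\left(607 - \left(-1\right) 19 \cdot 19\right) + q{\left(-31 \right)}} G{\left(0 - -1 \right)} = \sqrt{\left(607 - \left(-1\right) 19 \cdot 19\right) - 37} \frac{2 + \left(0 - -1\right)}{-2 + \left(0 - -1\right)} = \sqrt{\left(607 - \left(-19\right) 19\right) - 37} \frac{2 + \left(0 + 1\right)}{-2 + \left(0 + 1\right)} = \sqrt{\left(607 - -361\right) - 37} \frac{2 + 1}{-2 + 1} = \sqrt{\left(607 + 361\right) - 37} \frac{1}{-1} \cdot 3 = \sqrt{968 - 37} \left(\left(-1\right) 3\right) = \sqrt{931} \left(-3\right) = 7 \sqrt{19} \left(-3\right) = - 21 \sqrt{19}$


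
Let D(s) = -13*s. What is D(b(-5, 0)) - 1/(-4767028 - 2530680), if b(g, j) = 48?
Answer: -4553769791/7297708 ≈ -624.00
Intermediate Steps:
D(b(-5, 0)) - 1/(-4767028 - 2530680) = -13*48 - 1/(-4767028 - 2530680) = -624 - 1/(-7297708) = -624 - 1*(-1/7297708) = -624 + 1/7297708 = -4553769791/7297708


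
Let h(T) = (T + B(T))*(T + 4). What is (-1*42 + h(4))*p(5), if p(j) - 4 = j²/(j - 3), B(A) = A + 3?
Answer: 759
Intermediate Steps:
B(A) = 3 + A
h(T) = (3 + 2*T)*(4 + T) (h(T) = (T + (3 + T))*(T + 4) = (3 + 2*T)*(4 + T))
p(j) = 4 + j²/(-3 + j) (p(j) = 4 + j²/(j - 3) = 4 + j²/(-3 + j))
(-1*42 + h(4))*p(5) = (-1*42 + (12 + 2*4² + 11*4))*((-12 + 5² + 4*5)/(-3 + 5)) = (-42 + (12 + 2*16 + 44))*((-12 + 25 + 20)/2) = (-42 + (12 + 32 + 44))*((½)*33) = (-42 + 88)*(33/2) = 46*(33/2) = 759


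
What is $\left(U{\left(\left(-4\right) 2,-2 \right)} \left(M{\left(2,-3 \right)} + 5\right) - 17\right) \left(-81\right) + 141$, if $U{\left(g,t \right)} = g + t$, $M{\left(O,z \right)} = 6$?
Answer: $10428$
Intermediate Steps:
$\left(U{\left(\left(-4\right) 2,-2 \right)} \left(M{\left(2,-3 \right)} + 5\right) - 17\right) \left(-81\right) + 141 = \left(\left(\left(-4\right) 2 - 2\right) \left(6 + 5\right) - 17\right) \left(-81\right) + 141 = \left(\left(-8 - 2\right) 11 - 17\right) \left(-81\right) + 141 = \left(\left(-10\right) 11 - 17\right) \left(-81\right) + 141 = \left(-110 - 17\right) \left(-81\right) + 141 = \left(-127\right) \left(-81\right) + 141 = 10287 + 141 = 10428$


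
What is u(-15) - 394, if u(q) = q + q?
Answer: -424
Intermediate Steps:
u(q) = 2*q
u(-15) - 394 = 2*(-15) - 394 = -30 - 394 = -424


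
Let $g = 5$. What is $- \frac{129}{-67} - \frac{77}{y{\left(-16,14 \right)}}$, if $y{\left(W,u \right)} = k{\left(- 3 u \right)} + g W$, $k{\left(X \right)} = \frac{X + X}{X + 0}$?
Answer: $\frac{15221}{5226} \approx 2.9126$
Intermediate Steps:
$k{\left(X \right)} = 2$ ($k{\left(X \right)} = \frac{2 X}{X} = 2$)
$y{\left(W,u \right)} = 2 + 5 W$
$- \frac{129}{-67} - \frac{77}{y{\left(-16,14 \right)}} = - \frac{129}{-67} - \frac{77}{2 + 5 \left(-16\right)} = \left(-129\right) \left(- \frac{1}{67}\right) - \frac{77}{2 - 80} = \frac{129}{67} - \frac{77}{-78} = \frac{129}{67} - - \frac{77}{78} = \frac{129}{67} + \frac{77}{78} = \frac{15221}{5226}$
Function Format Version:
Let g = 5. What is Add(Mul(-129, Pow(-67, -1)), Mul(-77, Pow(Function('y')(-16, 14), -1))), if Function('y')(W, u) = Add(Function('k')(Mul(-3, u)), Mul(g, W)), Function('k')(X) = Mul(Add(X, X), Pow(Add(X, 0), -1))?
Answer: Rational(15221, 5226) ≈ 2.9126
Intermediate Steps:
Function('k')(X) = 2 (Function('k')(X) = Mul(Mul(2, X), Pow(X, -1)) = 2)
Function('y')(W, u) = Add(2, Mul(5, W))
Add(Mul(-129, Pow(-67, -1)), Mul(-77, Pow(Function('y')(-16, 14), -1))) = Add(Mul(-129, Pow(-67, -1)), Mul(-77, Pow(Add(2, Mul(5, -16)), -1))) = Add(Mul(-129, Rational(-1, 67)), Mul(-77, Pow(Add(2, -80), -1))) = Add(Rational(129, 67), Mul(-77, Pow(-78, -1))) = Add(Rational(129, 67), Mul(-77, Rational(-1, 78))) = Add(Rational(129, 67), Rational(77, 78)) = Rational(15221, 5226)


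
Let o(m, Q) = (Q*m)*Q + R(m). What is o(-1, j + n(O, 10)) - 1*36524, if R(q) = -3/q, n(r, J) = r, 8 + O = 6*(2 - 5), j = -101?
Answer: -52650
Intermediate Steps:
O = -26 (O = -8 + 6*(2 - 5) = -8 + 6*(-3) = -8 - 18 = -26)
o(m, Q) = -3/m + m*Q**2 (o(m, Q) = (Q*m)*Q - 3/m = m*Q**2 - 3/m = -3/m + m*Q**2)
o(-1, j + n(O, 10)) - 1*36524 = (-3/(-1) - (-101 - 26)**2) - 1*36524 = (-3*(-1) - 1*(-127)**2) - 36524 = (3 - 1*16129) - 36524 = (3 - 16129) - 36524 = -16126 - 36524 = -52650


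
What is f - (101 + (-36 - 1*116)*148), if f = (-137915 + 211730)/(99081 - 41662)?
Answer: 1285972320/57419 ≈ 22396.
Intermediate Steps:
f = 73815/57419 ≈ 1.2855
f - (101 + (-36 - 1*116)*148) = 73815/57419 - (101 + (-36 - 1*116)*148) = 73815/57419 - (101 + (-36 - 116)*148) = 73815/57419 - (101 - 152*148) = 73815/57419 - (101 - 22496) = 73815/57419 - 1*(-22395) = 73815/57419 + 22395 = 1285972320/57419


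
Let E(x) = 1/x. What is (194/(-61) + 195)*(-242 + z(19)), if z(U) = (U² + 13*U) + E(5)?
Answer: 21424531/305 ≈ 70244.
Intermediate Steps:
E(x) = 1/x
z(U) = ⅕ + U² + 13*U (z(U) = (U² + 13*U) + 1/5 = (U² + 13*U) + ⅕ = ⅕ + U² + 13*U)
(194/(-61) + 195)*(-242 + z(19)) = (194/(-61) + 195)*(-242 + (⅕ + 19² + 13*19)) = (194*(-1/61) + 195)*(-242 + (⅕ + 361 + 247)) = (-194/61 + 195)*(-242 + 3041/5) = (11701/61)*(1831/5) = 21424531/305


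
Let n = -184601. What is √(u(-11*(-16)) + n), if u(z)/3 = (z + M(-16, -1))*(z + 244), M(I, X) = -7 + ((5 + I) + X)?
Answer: √13219 ≈ 114.97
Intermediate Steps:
M(I, X) = -2 + I + X (M(I, X) = -7 + (5 + I + X) = -2 + I + X)
u(z) = 3*(-19 + z)*(244 + z) (u(z) = 3*((z + (-2 - 16 - 1))*(z + 244)) = 3*((z - 19)*(244 + z)) = 3*((-19 + z)*(244 + z)) = 3*(-19 + z)*(244 + z))
√(u(-11*(-16)) + n) = √((-13908 + 3*(-11*(-16))² + 675*(-11*(-16))) - 184601) = √((-13908 + 3*176² + 675*176) - 184601) = √((-13908 + 3*30976 + 118800) - 184601) = √((-13908 + 92928 + 118800) - 184601) = √(197820 - 184601) = √13219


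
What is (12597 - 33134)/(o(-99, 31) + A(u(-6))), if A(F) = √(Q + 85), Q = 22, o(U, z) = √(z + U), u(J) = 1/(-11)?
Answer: -20537/(√107 + 2*I*√17) ≈ -1213.9 + 967.73*I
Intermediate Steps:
u(J) = -1/11
o(U, z) = √(U + z)
A(F) = √107 (A(F) = √(22 + 85) = √107)
(12597 - 33134)/(o(-99, 31) + A(u(-6))) = (12597 - 33134)/(√(-99 + 31) + √107) = -20537/(√(-68) + √107) = -20537/(2*I*√17 + √107) = -20537/(√107 + 2*I*√17)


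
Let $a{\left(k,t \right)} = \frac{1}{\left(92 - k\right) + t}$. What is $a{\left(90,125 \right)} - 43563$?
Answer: $- \frac{5532500}{127} \approx -43563.0$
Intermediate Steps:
$a{\left(k,t \right)} = \frac{1}{92 + t - k}$
$a{\left(90,125 \right)} - 43563 = \frac{1}{92 + 125 - 90} - 43563 = \frac{1}{127} - 43563 = - \frac{5532500}{127}$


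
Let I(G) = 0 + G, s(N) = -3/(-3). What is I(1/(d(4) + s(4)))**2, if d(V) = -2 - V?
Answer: 1/25 ≈ 0.040000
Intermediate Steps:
s(N) = 1 (s(N) = -3*(-1/3) = 1)
I(G) = G
I(1/(d(4) + s(4)))**2 = (1/((-2 - 1*4) + 1))**2 = (1/((-2 - 4) + 1))**2 = (1/(-6 + 1))**2 = (1/(-5))**2 = (-1/5)**2 = 1/25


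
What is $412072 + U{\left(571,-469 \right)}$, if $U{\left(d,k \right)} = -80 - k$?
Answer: $412461$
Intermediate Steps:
$412072 + U{\left(571,-469 \right)} = 412072 - -389 = 412072 + \left(-80 + 469\right) = 412072 + 389 = 412461$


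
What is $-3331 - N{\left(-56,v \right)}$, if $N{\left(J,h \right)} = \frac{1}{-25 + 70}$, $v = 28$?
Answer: $- \frac{149896}{45} \approx -3331.0$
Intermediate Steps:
$N{\left(J,h \right)} = \frac{1}{45}$
$-3331 - N{\left(-56,v \right)} = -3331 - \frac{1}{45} = - \frac{149896}{45}$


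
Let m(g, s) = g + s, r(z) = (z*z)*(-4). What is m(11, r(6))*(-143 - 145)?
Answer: 38304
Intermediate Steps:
r(z) = -4*z**2 (r(z) = z**2*(-4) = -4*z**2)
m(11, r(6))*(-143 - 145) = (11 - 4*6**2)*(-143 - 145) = (11 - 4*36)*(-288) = (11 - 144)*(-288) = -133*(-288) = 38304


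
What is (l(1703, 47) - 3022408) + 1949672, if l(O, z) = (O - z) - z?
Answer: -1071127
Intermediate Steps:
l(O, z) = O - 2*z
(l(1703, 47) - 3022408) + 1949672 = ((1703 - 2*47) - 3022408) + 1949672 = ((1703 - 94) - 3022408) + 1949672 = (1609 - 3022408) + 1949672 = -3020799 + 1949672 = -1071127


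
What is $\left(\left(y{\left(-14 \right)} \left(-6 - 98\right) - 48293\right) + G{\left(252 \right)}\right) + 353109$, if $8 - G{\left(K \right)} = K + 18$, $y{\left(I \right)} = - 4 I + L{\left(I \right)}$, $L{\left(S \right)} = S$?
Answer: $300186$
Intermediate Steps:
$y{\left(I \right)} = - 3 I$ ($y{\left(I \right)} = - 4 I + I = - 3 I$)
$G{\left(K \right)} = -10 - K$ ($G{\left(K \right)} = 8 - \left(K + 18\right) = 8 - \left(18 + K\right) = -10 - K$)
$\left(\left(y{\left(-14 \right)} \left(-6 - 98\right) - 48293\right) + G{\left(252 \right)}\right) + 353109 = \left(\left(\left(-3\right) \left(-14\right) \left(-6 - 98\right) - 48293\right) - 262\right) + 353109 = \left(\left(42 \left(-104\right) - 48293\right) - 262\right) + 353109 = \left(\left(-4368 - 48293\right) - 262\right) + 353109 = \left(-52661 - 262\right) + 353109 = -52923 + 353109 = 300186$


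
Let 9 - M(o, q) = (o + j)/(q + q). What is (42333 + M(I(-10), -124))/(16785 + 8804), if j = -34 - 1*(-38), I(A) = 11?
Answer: 10500831/6346072 ≈ 1.6547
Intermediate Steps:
j = 4 (j = -34 + 38 = 4)
M(o, q) = 9 - (4 + o)/(2*q) (M(o, q) = 9 - (o + 4)/(q + q) = 9 - (4 + o)/(2*q))
(42333 + M(I(-10), -124))/(16785 + 8804) = (42333 + (½)*(-4 - 1*11 + 18*(-124))/(-124))/(16785 + 8804) = (42333 + (½)*(-1/124)*(-4 - 11 - 2232))/25589 = (42333 + (½)*(-1/124)*(-2247))*(1/25589) = (42333 + 2247/248)*(1/25589) = (10500831/248)*(1/25589) = 10500831/6346072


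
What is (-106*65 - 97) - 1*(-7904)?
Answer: 917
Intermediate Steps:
(-106*65 - 97) - 1*(-7904) = (-6890 - 97) + 7904 = -6987 + 7904 = 917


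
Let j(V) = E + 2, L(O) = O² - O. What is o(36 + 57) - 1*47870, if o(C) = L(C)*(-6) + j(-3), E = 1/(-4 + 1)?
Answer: -297613/3 ≈ -99204.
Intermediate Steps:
E = -⅓ (E = 1/(-3) = -⅓ ≈ -0.33333)
j(V) = 5/3 (j(V) = -⅓ + 2 = 5/3)
o(C) = 5/3 - 6*C*(-1 + C) (o(C) = (C*(-1 + C))*(-6) + 5/3 = -6*C*(-1 + C) + 5/3 = 5/3 - 6*C*(-1 + C))
o(36 + 57) - 1*47870 = (5/3 - 6*(36 + 57)*(-1 + (36 + 57))) - 1*47870 = (5/3 - 6*93*(-1 + 93)) - 47870 = (5/3 - 6*93*92) - 47870 = (5/3 - 51336) - 47870 = -154003/3 - 47870 = -297613/3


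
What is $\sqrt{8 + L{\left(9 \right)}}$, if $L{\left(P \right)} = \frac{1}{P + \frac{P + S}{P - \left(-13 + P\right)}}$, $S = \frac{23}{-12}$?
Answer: $\frac{2 \sqrt{4492313}}{1489} \approx 2.8469$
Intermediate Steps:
$S = - \frac{23}{12}$ ($S = 23 \left(- \frac{1}{12}\right) = - \frac{23}{12} \approx -1.9167$)
$L{\left(P \right)} = \frac{1}{- \frac{23}{156} + \frac{14 P}{13}}$ ($L{\left(P \right)} = \frac{1}{P + \frac{P - \frac{23}{12}}{P - \left(-13 + P\right)}} = \frac{1}{P + \frac{- \frac{23}{12} + P}{13}} = \frac{1}{P + \left(- \frac{23}{12} + P\right) \frac{1}{13}} = \frac{1}{P + \left(- \frac{23}{156} + \frac{P}{13}\right)} = \frac{1}{- \frac{23}{156} + \frac{14 P}{13}}$)
$\sqrt{8 + L{\left(9 \right)}} = \sqrt{8 + \frac{156}{-23 + 168 \cdot 9}} = \sqrt{8 + \frac{156}{-23 + 1512}} = \sqrt{8 + \frac{156}{1489}} = \sqrt{\frac{12068}{1489}} = \frac{2 \sqrt{4492313}}{1489}$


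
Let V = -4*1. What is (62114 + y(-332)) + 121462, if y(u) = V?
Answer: 183572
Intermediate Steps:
V = -4
y(u) = -4
(62114 + y(-332)) + 121462 = (62114 - 4) + 121462 = 62110 + 121462 = 183572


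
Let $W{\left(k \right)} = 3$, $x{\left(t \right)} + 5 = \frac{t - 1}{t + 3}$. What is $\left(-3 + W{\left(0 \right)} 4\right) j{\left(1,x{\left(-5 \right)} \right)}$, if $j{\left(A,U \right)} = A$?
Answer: $9$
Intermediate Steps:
$x{\left(t \right)} = -5 + \frac{-1 + t}{3 + t}$ ($x{\left(t \right)} = -5 + \frac{t - 1}{t + 3} = -5 + \frac{-1 + t}{3 + t}$)
$\left(-3 + W{\left(0 \right)} 4\right) j{\left(1,x{\left(-5 \right)} \right)} = \left(-3 + 3 \cdot 4\right) 1 = \left(-3 + 12\right) 1 = 9 \cdot 1 = 9$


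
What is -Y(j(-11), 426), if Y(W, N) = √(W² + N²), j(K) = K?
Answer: -√181597 ≈ -426.14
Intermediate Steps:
Y(W, N) = √(N² + W²)
-Y(j(-11), 426) = -√(426² + (-11)²) = -√(181476 + 121) = -√181597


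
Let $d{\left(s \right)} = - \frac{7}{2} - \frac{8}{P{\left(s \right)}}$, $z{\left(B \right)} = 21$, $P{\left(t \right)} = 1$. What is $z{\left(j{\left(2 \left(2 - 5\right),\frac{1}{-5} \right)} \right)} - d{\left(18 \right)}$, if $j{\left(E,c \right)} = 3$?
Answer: $\frac{65}{2} \approx 32.5$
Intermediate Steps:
$d{\left(s \right)} = - \frac{23}{2}$ ($d{\left(s \right)} = - \frac{7}{2} - \frac{8}{1} = \left(-7\right) \frac{1}{2} - 8 = - \frac{7}{2} - 8 = - \frac{23}{2}$)
$z{\left(j{\left(2 \left(2 - 5\right),\frac{1}{-5} \right)} \right)} - d{\left(18 \right)} = 21 - - \frac{23}{2} = 21 + \frac{23}{2} = \frac{65}{2}$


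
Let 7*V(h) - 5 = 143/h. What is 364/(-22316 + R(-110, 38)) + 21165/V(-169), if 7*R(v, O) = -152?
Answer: 1930508153/54126 ≈ 35667.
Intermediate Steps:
R(v, O) = -152/7 (R(v, O) = (1/7)*(-152) = -152/7)
V(h) = 5/7 + 143/(7*h) (V(h) = 5/7 + (143/h)/7 = 5/7 + 143/(7*h))
364/(-22316 + R(-110, 38)) + 21165/V(-169) = 364/(-22316 - 152/7) + 21165/(((1/7)*(143 + 5*(-169))/(-169))) = 364/(-156364/7) + 21165/(((1/7)*(-1/169)*(143 - 845))) = 364*(-7/156364) + 21165/(((1/7)*(-1/169)*(-702))) = -49/3007 + 21165/(54/91) = -49/3007 + 21165*(91/54) = -49/3007 + 642005/18 = 1930508153/54126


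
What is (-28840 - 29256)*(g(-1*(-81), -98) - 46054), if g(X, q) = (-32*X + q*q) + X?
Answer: 2263478256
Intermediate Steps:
g(X, q) = q² - 31*X (g(X, q) = (-32*X + q²) + X = (q² - 32*X) + X = q² - 31*X)
(-28840 - 29256)*(g(-1*(-81), -98) - 46054) = (-28840 - 29256)*(((-98)² - (-31)*(-81)) - 46054) = -58096*((9604 - 31*81) - 46054) = -58096*((9604 - 2511) - 46054) = -58096*(7093 - 46054) = -58096*(-38961) = 2263478256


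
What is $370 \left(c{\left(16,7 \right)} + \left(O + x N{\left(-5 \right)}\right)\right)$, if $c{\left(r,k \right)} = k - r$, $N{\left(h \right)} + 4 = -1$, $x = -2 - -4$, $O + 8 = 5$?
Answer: $-8140$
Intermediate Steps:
$O = -3$ ($O = -8 + 5 = -3$)
$x = 2$ ($x = -2 + 4 = 2$)
$N{\left(h \right)} = -5$ ($N{\left(h \right)} = -4 - 1 = -5$)
$370 \left(c{\left(16,7 \right)} + \left(O + x N{\left(-5 \right)}\right)\right) = 370 \left(\left(7 - 16\right) + \left(-3 + 2 \left(-5\right)\right)\right) = 370 \left(\left(7 - 16\right) - 13\right) = 370 \left(-9 - 13\right) = 370 \left(-22\right) = -8140$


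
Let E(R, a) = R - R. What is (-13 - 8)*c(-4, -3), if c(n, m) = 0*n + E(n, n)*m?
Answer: 0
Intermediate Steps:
E(R, a) = 0
c(n, m) = 0 (c(n, m) = 0*n + 0*m = 0 + 0 = 0)
(-13 - 8)*c(-4, -3) = (-13 - 8)*0 = -21*0 = 0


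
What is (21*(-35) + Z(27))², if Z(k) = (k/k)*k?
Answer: 501264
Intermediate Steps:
Z(k) = k (Z(k) = 1*k = k)
(21*(-35) + Z(27))² = (21*(-35) + 27)² = (-735 + 27)² = (-708)² = 501264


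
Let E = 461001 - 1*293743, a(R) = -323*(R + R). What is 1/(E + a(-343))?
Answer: 1/388836 ≈ 2.5718e-6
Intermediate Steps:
a(R) = -646*R
E = 167258 (E = 461001 - 293743 = 167258)
1/(E + a(-343)) = 1/(167258 - 646*(-343)) = 1/(167258 + 221578) = 1/388836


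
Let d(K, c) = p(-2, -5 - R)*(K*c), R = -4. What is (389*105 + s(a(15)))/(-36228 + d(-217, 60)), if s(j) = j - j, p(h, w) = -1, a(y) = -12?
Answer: -13615/7736 ≈ -1.7600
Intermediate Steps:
s(j) = 0
d(K, c) = -K*c
(389*105 + s(a(15)))/(-36228 + d(-217, 60)) = (389*105 + 0)/(-36228 - 1*(-217)*60) = (40845 + 0)/(-36228 + 13020) = 40845/(-23208) = 40845*(-1/23208) = -13615/7736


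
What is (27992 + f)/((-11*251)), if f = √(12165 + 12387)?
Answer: -27992/2761 - 6*√682/2761 ≈ -10.195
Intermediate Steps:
f = 6*√682 (f = √24552 = 6*√682 ≈ 156.69)
(27992 + f)/((-11*251)) = (27992 + 6*√682)/((-11*251)) = (27992 + 6*√682)/(-2761) = (27992 + 6*√682)*(-1/2761) = -27992/2761 - 6*√682/2761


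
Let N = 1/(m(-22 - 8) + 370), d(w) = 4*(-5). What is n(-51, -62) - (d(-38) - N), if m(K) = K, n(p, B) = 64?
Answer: 28561/340 ≈ 84.003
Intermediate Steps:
d(w) = -20
N = 1/340 (N = 1/((-22 - 8) + 370) = 1/(-30 + 370) = 1/340 ≈ 0.0029412)
n(-51, -62) - (d(-38) - N) = 64 - (-20 - 1*1/340) = 64 - (-20 - 1/340) = 64 - 1*(-6801/340) = 64 + 6801/340 = 28561/340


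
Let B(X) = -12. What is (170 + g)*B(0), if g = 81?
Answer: -3012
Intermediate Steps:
(170 + g)*B(0) = (170 + 81)*(-12) = 251*(-12) = -3012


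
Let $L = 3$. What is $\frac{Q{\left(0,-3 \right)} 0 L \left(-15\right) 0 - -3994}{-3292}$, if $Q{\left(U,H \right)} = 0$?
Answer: $- \frac{1997}{1646} \approx -1.2132$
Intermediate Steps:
$\frac{Q{\left(0,-3 \right)} 0 L \left(-15\right) 0 - -3994}{-3292} = \frac{0 \cdot 0 \cdot 3 \left(-15\right) 0 - -3994}{-3292} = \left(0 \cdot 3 \left(-15\right) 0 + 3994\right) \left(- \frac{1}{3292}\right) = \left(0 \left(-15\right) 0 + 3994\right) \left(- \frac{1}{3292}\right) = \left(0 \cdot 0 + 3994\right) \left(- \frac{1}{3292}\right) = \left(0 + 3994\right) \left(- \frac{1}{3292}\right) = 3994 \left(- \frac{1}{3292}\right) = - \frac{1997}{1646}$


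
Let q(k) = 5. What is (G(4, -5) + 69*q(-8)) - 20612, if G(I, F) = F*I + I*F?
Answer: -20307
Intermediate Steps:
G(I, F) = 2*F*I (G(I, F) = F*I + F*I = 2*F*I)
(G(4, -5) + 69*q(-8)) - 20612 = (2*(-5)*4 + 69*5) - 20612 = (-40 + 345) - 20612 = 305 - 20612 = -20307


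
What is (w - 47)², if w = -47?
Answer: 8836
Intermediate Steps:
(w - 47)² = (-47 - 47)² = (-94)² = 8836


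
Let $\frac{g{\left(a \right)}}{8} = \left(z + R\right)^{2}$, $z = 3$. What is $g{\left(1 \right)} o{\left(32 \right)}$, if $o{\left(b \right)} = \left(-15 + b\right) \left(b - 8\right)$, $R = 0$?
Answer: $29376$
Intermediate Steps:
$o{\left(b \right)} = \left(-15 + b\right) \left(-8 + b\right)$
$g{\left(a \right)} = 72$ ($g{\left(a \right)} = 8 \left(3 + 0\right)^{2} = 8 \cdot 3^{2} = 8 \cdot 9 = 72$)
$g{\left(1 \right)} o{\left(32 \right)} = 72 \left(120 + 32^{2} - 736\right) = 72 \left(120 + 1024 - 736\right) = 72 \cdot 408 = 29376$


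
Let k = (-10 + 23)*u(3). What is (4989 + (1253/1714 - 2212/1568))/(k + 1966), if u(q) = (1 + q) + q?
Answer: 239399469/98719544 ≈ 2.4250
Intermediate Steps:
u(q) = 1 + 2*q
k = 91 (k = (-10 + 23)*(1 + 2*3) = 13*(1 + 6) = 13*7 = 91)
(4989 + (1253/1714 - 2212/1568))/(k + 1966) = (4989 + (1253/1714 - 2212/1568))/(91 + 1966) = (4989 + (1253*(1/1714) - 2212*1/1568))/2057 = (4989 + (1253/1714 - 79/56))*(1/2057) = (4989 - 32619/47992)*(1/2057) = (239399469/47992)*(1/2057) = 239399469/98719544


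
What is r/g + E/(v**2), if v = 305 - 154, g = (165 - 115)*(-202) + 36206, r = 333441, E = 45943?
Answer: 2934058733/198414302 ≈ 14.788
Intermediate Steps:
g = 26106 (g = 50*(-202) + 36206 = -10100 + 36206 = 26106)
v = 151
r/g + E/(v**2) = 333441/26106 + 45943/(151**2) = 333441*(1/26106) + 45943/22801 = 111147/8702 + 45943*(1/22801) = 111147/8702 + 45943/22801 = 2934058733/198414302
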